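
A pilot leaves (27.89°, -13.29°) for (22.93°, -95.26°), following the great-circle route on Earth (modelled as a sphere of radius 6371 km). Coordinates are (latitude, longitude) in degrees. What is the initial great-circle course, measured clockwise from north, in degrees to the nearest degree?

287°

With φ₁ = 0.4868, φ₂ = 0.4002, Δλ = -1.4306 rad, the forward-azimuth formula gives
θ = atan2( sin Δλ cos φ₂ , cos φ₁ sin φ₂ − sin φ₁ cos φ₂ cos Δλ ) = atan2(-0.9120, 0.2842) = -72.69°.
Adding 360° brings this into [0°, 360°): 287°.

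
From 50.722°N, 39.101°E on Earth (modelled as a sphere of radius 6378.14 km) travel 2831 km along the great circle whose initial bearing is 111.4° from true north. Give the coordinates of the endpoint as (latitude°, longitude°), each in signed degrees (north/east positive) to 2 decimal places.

36.86°, 69.08°

Angular distance δ = d/R = 2831/6378.14 = 0.44386 rad; initial bearing θ = 1.9443 rad.
sin φ₂ = sin φ₁ cos δ + cos φ₁ sin δ cos θ = (0.7741)(0.9031) + (0.6331)(0.4294)(-0.3649) = 0.5999, so φ₂ = 36.86°.
Δλ = atan2(sin θ sin δ cos φ₁, cos δ − sin φ₁ sin φ₂) = atan2(0.2531, 0.4387) = 29.982°.
λ₂ = 39.101° + 29.982° = 69.08°.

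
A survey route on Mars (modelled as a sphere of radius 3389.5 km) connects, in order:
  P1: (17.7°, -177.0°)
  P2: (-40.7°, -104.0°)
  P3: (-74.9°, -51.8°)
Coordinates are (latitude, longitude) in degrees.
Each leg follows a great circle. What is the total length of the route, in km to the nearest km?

7727 km

Leg P1→P2: central angle 1.5579 rad, distance 5280.5 km.
Leg P2→P3: central angle 0.7218 rad, distance 2446.5 km.
Total: 5280.5 + 2446.5 ≈ 7727 km.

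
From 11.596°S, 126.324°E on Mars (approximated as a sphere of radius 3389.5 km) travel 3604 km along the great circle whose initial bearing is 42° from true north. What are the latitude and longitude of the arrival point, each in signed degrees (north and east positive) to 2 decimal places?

Angular distance δ = d/R = 3604/3389.5 = 1.06328 rad; initial bearing θ = 0.7330 rad.
sin φ₂ = sin φ₁ cos δ + cos φ₁ sin δ cos θ = (-0.2010)(0.4860) + (0.9796)(0.8740)(0.7431) = 0.5385, so φ₂ = 32.58°.
Δλ = atan2(sin θ sin δ cos φ₁, cos δ − sin φ₁ sin φ₂) = atan2(0.5729, 0.5943) = 43.950°.
λ₂ = 126.324° + 43.950° = 170.27°.

32.58°, 170.27°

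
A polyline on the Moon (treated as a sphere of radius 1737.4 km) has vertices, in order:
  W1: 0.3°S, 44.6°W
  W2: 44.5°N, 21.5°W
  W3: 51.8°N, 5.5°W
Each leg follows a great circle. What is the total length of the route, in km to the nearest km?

Leg W1→W2: central angle 0.8601 rad, distance 1494.3 km.
Leg W2→W3: central angle 0.2249 rad, distance 390.8 km.
Total: 1494.3 + 390.8 ≈ 1885 km.

1885 km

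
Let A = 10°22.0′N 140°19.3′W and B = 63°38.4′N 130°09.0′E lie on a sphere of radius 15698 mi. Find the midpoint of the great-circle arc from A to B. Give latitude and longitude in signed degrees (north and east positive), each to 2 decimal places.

The central angle between A and B is δ = 1.4052 rad.
With f = 0.5, the slerp weights are sin((1−f)δ)/sin δ = 0.6552 and sin(fδ)/sin δ = 0.6552.
Weighted sum of the unit vectors: (0.6552)·(-0.7571,-0.6281,0.1799) + (0.6552)·(-0.2863,0.3394,0.8960) = (-0.6836, -0.1891, 0.7049).
Converting back: φ = atan2(z, √(x²+y²)) = 44.82°, λ = atan2(y, x) = -164.53°.

44.82°, -164.53°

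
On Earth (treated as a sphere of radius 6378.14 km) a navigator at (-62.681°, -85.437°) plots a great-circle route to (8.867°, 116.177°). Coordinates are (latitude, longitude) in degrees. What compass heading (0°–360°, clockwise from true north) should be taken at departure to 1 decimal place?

Δλ = -158.386° = -2.7644 rad.
y = sin Δλ · cos φ₂ = (-0.3684)(0.9880) = -0.3639
x = cos φ₁ sin φ₂ − sin φ₁ cos φ₂ cos Δλ = (0.4589)(0.1541) − (-0.8885)(0.9880)(-0.9297) = -0.7454
θ = atan2(y, x) = -153.97°; adding 360° gives 206.0°.

206.0°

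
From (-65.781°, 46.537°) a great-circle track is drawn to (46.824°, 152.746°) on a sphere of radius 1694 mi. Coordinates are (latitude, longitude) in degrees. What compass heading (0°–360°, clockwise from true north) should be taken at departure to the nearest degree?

79°

Δλ = 106.209° = 1.8537 rad.
y = sin Δλ · cos φ₂ = (0.9602)(0.6842) = 0.6570
x = cos φ₁ sin φ₂ − sin φ₁ cos φ₂ cos Δλ = (0.4102)(0.7293) − (-0.9120)(0.6842)(-0.2791) = 0.1250
θ = atan2(y, x) = 79.23°, so the bearing is 79°.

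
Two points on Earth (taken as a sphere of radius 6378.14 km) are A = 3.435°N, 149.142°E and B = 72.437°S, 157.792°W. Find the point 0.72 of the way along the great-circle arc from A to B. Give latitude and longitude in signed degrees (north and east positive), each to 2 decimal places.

-53.66°, 169.88°

The central angle between A and B is δ = 1.4466 rad.
With f = 0.72, the slerp weights are sin((1−f)δ)/sin δ = 0.3971 and sin(fδ)/sin δ = 0.8699.
Weighted sum of the unit vectors: (0.3971)·(-0.8569,0.5120,0.0599) + (0.8699)·(-0.2794,-0.1141,-0.9534) = (-0.5833, 0.1041, -0.8055).
Converting back: φ = atan2(z, √(x²+y²)) = -53.66°, λ = atan2(y, x) = 169.88°.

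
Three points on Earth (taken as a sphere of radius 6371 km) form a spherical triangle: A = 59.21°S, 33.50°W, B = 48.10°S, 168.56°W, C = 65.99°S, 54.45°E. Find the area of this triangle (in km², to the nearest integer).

Side lengths (central angles): a = 1.0688, b = 0.6564, c = 1.1621 rad; semiperimeter s = 1.4437.
By l'Huilier's theorem, tan(E/4) = √[tan(s/2) tan((s−a)/2) tan((s−b)/2) tan((s−c)/2)], giving spherical excess E = 0.3952 rad.
Area = E·R² = 0.3952 × (6371)² ≈ 16041662 km².

16041662 km²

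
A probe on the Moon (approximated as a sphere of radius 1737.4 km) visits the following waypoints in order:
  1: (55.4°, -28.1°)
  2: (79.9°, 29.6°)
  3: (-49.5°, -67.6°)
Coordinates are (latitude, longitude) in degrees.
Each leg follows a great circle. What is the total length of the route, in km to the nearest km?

5155 km

Leg 1→2: central angle 0.5284 rad, distance 918.1 km.
Leg 2→3: central angle 2.4386 rad, distance 4236.8 km.
Total: 918.1 + 4236.8 ≈ 5155 km.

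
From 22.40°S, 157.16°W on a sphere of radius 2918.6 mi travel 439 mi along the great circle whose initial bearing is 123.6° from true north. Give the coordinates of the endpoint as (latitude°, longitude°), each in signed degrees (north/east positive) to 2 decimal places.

Angular distance δ = d/R = 439/2918.6 = 0.15041 rad; initial bearing θ = 2.1572 rad.
sin φ₂ = sin φ₁ cos δ + cos φ₁ sin δ cos θ = (-0.3811)(0.9887) + (0.9245)(0.1498)(-0.5534) = -0.4534, so φ₂ = -26.96°.
Δλ = atan2(sin θ sin δ cos φ₁, cos δ − sin φ₁ sin φ₂) = atan2(0.1154, 0.8159) = 8.050°.
λ₂ = -157.160° + 8.050° = -149.11°.

-26.96°, -149.11°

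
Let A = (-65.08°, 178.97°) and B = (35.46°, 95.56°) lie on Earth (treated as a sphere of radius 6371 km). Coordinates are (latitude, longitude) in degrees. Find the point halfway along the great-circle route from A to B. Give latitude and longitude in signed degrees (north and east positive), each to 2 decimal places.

-18.81°, 121.44°

Central angle δ = 2.0791 rad. Interpolating on the sphere with fraction f = 0.5:
P = [sin((1−f)δ)·A + sin(fδ)·B] / sin δ = 0.9870·A + 0.9870·B in Cartesian coordinates,
giving P = (-0.4937, 0.8076, -0.3225), i.e. latitude -18.81°, longitude 121.44°.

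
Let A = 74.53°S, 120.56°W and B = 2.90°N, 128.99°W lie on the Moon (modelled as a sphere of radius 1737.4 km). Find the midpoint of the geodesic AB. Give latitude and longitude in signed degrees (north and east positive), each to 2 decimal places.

The central angle between A and B is δ = 1.3544 rad.
With f = 0.5, the slerp weights are sin((1−f)δ)/sin δ = 0.6416 and sin(fδ)/sin δ = 0.6416.
Weighted sum of the unit vectors: (0.6416)·(-0.1356,-0.2297,-0.9638) + (0.6416)·(-0.6284,-0.7763,0.0506) = (-0.4902, -0.6454, -0.5859).
Converting back: φ = atan2(z, √(x²+y²)) = -35.86°, λ = atan2(y, x) = -127.22°.

-35.86°, -127.22°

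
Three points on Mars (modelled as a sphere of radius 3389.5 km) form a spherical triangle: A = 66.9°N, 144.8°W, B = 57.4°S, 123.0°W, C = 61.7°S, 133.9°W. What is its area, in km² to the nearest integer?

Side lengths (central angles): a = 0.1219, b = 2.2488, c = 2.1879 rad; semiperimeter s = 2.2793.
By l'Huilier's theorem, tan(E/4) = √[tan(s/2) tan((s−a)/2) tan((s−b)/2) tan((s−c)/2)], giving spherical excess E = 0.2125 rad.
Area = E·R² = 0.2125 × (3389.5)² ≈ 2441657 km².

2441657 km²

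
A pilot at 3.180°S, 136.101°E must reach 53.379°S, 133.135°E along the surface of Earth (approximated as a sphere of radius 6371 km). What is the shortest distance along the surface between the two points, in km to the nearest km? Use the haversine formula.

5588 km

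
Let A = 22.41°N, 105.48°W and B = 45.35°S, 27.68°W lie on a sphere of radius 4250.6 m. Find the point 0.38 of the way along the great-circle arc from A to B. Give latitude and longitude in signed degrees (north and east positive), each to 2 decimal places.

-5.64°, -80.62°

The central angle between A and B is δ = 1.7051 rad.
With f = 0.38, the slerp weights are sin((1−f)δ)/sin δ = 0.8789 and sin(fδ)/sin δ = 0.6090.
Weighted sum of the unit vectors: (0.8789)·(-0.2467,-0.8909,0.3812) + (0.6090)·(0.6223,-0.3265,-0.7114) = (0.1622, -0.9819, -0.0982).
Converting back: φ = atan2(z, √(x²+y²)) = -5.64°, λ = atan2(y, x) = -80.62°.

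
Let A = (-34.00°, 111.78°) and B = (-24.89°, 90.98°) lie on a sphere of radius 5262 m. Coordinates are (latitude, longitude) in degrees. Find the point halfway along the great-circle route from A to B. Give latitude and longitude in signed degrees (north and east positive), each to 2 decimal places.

Central angle δ = 0.3529 rad. Interpolating on the sphere with fraction f = 0.5:
P = [sin((1−f)δ)·A + sin(fδ)·B] / sin δ = 0.5079·A + 0.5079·B in Cartesian coordinates,
giving P = (-0.1641, 0.8516, -0.4978), i.e. latitude -29.85°, longitude 100.91°.

-29.85°, 100.91°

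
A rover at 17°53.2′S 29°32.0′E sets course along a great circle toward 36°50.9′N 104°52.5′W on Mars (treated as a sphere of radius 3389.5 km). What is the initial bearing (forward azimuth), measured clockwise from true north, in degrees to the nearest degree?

With φ₁ = -0.3122, φ₂ = 0.6431, Δλ = -2.3459 rad, the forward-azimuth formula gives
θ = atan2( sin Δλ cos φ₂ , cos φ₁ sin φ₂ − sin φ₁ cos φ₂ cos Δλ ) = atan2(-0.5717, 0.3987) = -55.10°.
Adding 360° brings this into [0°, 360°): 305°.

305°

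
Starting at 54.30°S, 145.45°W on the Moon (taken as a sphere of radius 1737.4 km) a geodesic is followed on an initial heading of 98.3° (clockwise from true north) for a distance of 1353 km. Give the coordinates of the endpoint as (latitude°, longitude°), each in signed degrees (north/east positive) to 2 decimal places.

Angular distance δ = d/R = 1353/1737.4 = 0.77875 rad; initial bearing θ = 1.7157 rad.
sin φ₂ = sin φ₁ cos δ + cos φ₁ sin δ cos θ = (-0.8121)(0.7118) + (0.5835)(0.7024)(-0.1444) = -0.6372, so φ₂ = -39.58°.
Δλ = atan2(sin θ sin δ cos φ₁, cos δ − sin φ₁ sin φ₂) = atan2(0.4056, 0.1943) = 64.399°.
λ₂ = -145.450° + 64.399° = -81.05°.

-39.58°, -81.05°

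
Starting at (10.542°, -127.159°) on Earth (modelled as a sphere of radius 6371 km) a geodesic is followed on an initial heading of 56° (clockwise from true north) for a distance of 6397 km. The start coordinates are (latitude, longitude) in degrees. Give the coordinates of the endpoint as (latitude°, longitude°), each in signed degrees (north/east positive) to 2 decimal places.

34.20°, -69.42°

Angular distance δ = d/R = 6397/6371 = 1.00408 rad; initial bearing θ = 0.9774 rad.
sin φ₂ = sin φ₁ cos δ + cos φ₁ sin δ cos θ = (0.1830)(0.5369) + (0.9831)(0.8437)(0.5592) = 0.5620, so φ₂ = 34.20°.
Δλ = atan2(sin θ sin δ cos φ₁, cos δ − sin φ₁ sin φ₂) = atan2(0.6876, 0.4340) = 57.740°.
λ₂ = -127.159° + 57.740° = -69.42°.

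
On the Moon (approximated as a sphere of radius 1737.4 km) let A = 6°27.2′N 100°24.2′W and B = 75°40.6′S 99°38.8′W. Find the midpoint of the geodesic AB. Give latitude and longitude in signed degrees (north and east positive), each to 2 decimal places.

-34.61°, -100.25°

The central angle between A and B is δ = 1.4335 rad.
With f = 0.5, the slerp weights are sin((1−f)δ)/sin δ = 0.6632 and sin(fδ)/sin δ = 0.6632.
Weighted sum of the unit vectors: (0.6632)·(-0.1794,-0.9773,0.1124) + (0.6632)·(-0.0415,-0.2439,-0.9689) = (-0.1465, -0.8099, -0.5680).
Converting back: φ = atan2(z, √(x²+y²)) = -34.61°, λ = atan2(y, x) = -100.25°.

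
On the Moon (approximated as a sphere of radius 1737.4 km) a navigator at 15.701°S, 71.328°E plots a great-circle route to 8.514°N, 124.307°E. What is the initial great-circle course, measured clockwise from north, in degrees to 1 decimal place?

Δλ = 52.979° = 0.9247 rad.
y = sin Δλ · cos φ₂ = (0.7984)(0.9890) = 0.7896
x = cos φ₁ sin φ₂ − sin φ₁ cos φ₂ cos Δλ = (0.9627)(0.1481) − (-0.2706)(0.9890)(0.6021) = 0.3037
θ = atan2(y, x) = 68.96°, so the bearing is 69.0°.

69.0°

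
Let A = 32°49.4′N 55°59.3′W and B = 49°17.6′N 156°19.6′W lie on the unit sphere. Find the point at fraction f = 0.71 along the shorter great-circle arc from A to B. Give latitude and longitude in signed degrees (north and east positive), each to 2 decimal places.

Central angle δ = 1.2529 rad. Interpolating on the sphere with fraction f = 0.71:
P = [sin((1−f)δ)·A + sin(fδ)·B] / sin δ = 0.3741·A + 0.8178·B in Cartesian coordinates,
giving P = (-0.3126, -0.4748, 0.8227), i.e. latitude 55.36°, longitude -123.36°.

55.36°, -123.36°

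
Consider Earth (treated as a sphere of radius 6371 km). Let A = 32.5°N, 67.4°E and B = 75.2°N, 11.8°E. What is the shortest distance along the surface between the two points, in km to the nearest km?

5573 km

With latitudes φ₁ = 32.500°, φ₂ = 75.200° and longitude difference Δλ = -55.600°:
Haversine: a = sin²(Δφ/2) + cos φ₁ cos φ₂ sin²(Δλ/2) = 0.1325 + (0.8434)(0.2554)(0.2175) = 0.17940.
Central angle c = 2·arcsin(√a) = 0.87475 rad.
Distance = R·c = 6371 × 0.8747 ≈ 5573 km.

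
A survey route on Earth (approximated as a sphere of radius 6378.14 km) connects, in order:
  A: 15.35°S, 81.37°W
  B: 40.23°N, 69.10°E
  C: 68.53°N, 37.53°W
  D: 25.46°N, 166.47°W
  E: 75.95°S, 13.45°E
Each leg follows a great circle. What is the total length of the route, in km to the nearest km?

45782 km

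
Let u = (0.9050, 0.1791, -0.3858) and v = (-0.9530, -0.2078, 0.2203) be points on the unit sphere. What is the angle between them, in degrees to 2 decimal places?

169.98°

u·v = -0.9847; |u| = 1.0000, |v| = 1.0000.
cos θ = (u·v)/(|u||v|) = -0.9847, so θ = 169.98°.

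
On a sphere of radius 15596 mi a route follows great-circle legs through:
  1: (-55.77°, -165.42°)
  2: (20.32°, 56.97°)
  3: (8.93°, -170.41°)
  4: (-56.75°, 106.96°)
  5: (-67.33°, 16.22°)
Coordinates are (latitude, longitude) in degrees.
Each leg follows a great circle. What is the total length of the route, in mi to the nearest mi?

106369 mi

Leg 1→2: central angle 2.3141 rad, distance 36090.6 mi.
Leg 2→3: central angle 2.1814 rad, distance 34021.7 mi.
Leg 3→4: central angle 1.6312 rad, distance 25439.7 mi.
Leg 4→5: central angle 0.6936 rad, distance 10817.5 mi.
Total: 36090.6 + 34021.7 + 25439.7 + 10817.5 ≈ 106369 mi.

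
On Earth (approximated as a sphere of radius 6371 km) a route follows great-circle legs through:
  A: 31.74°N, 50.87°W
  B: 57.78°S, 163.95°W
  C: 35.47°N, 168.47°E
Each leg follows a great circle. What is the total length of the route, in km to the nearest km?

Leg A→B: central angle 2.2431 rad, distance 14290.9 km.
Leg B→C: central angle 1.6770 rad, distance 10684.4 km.
Total: 14290.9 + 10684.4 ≈ 24975 km.

24975 km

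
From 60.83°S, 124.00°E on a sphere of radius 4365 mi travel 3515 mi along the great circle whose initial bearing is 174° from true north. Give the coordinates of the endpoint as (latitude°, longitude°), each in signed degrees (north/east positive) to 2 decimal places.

-72.66°, -70.65°

Angular distance δ = d/R = 3515/4365 = 0.80527 rad; initial bearing θ = 3.0369 rad.
sin φ₂ = sin φ₁ cos δ + cos φ₁ sin δ cos θ = (-0.8732)(0.6929) + (0.4874)(0.7210)(-0.9945) = -0.9545, so φ₂ = -72.66°.
Δλ = atan2(sin θ sin δ cos φ₁, cos δ − sin φ₁ sin φ₂) = atan2(0.0367, -0.1406) = 165.354°.
λ₂ = 124.000° + 165.354° = 289.35° → -70.65° after wrapping to (−180°, 180°].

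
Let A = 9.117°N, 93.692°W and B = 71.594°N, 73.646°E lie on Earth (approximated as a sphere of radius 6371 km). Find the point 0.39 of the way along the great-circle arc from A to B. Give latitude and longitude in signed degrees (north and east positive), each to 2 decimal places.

The central angle between A and B is δ = 1.7252 rad.
With f = 0.39, the slerp weights are sin((1−f)δ)/sin δ = 0.8791 and sin(fδ)/sin δ = 0.6307.
Weighted sum of the unit vectors: (0.8791)·(-0.0636,-0.9853,0.1585) + (0.6307)·(0.0889,0.3030,0.9488) = (0.0002, -0.6751, 0.7377).
Converting back: φ = atan2(z, √(x²+y²)) = 47.54°, λ = atan2(y, x) = -89.98°.

47.54°, -89.98°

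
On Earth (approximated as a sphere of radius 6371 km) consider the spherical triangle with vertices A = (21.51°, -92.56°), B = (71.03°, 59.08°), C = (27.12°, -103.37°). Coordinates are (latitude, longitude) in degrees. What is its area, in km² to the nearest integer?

6591898 km²

Side lengths (central angles): a = 1.4149, b = 0.1977, c = 1.4901 rad; semiperimeter s = 1.5514.
By l'Huilier's theorem, tan(E/4) = √[tan(s/2) tan((s−a)/2) tan((s−b)/2) tan((s−c)/2)], giving spherical excess E = 0.1624 rad.
Area = E·R² = 0.1624 × (6371)² ≈ 6591898 km².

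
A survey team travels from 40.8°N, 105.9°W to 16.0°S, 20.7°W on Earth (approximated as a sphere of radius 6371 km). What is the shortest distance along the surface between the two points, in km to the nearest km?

In radians: φ₁ = 0.7121, φ₂ = -0.2793, Δλ = 85.200° = 1.4870 rad.
Haversine: a = sin²(Δφ/2) + cos φ₁ cos φ₂ sin²(Δλ/2) = 0.2262 + (0.7570)(0.9613)(0.4582) = 0.55961.
Central angle c = 2·arcsin(√a) = 1.69030 rad.
Distance = R·c = 6371 × 1.6903 ≈ 10769 km.

10769 km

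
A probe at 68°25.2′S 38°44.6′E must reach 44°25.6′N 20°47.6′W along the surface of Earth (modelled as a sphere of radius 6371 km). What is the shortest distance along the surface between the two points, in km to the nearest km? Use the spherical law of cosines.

Let φ₁ = -1.1942 rad, φ₂ = 0.7754 rad, and Δλ = -1.0391 rad.
cos c = sin φ₁ sin φ₂ + cos φ₁ cos φ₂ cos Δλ = (-0.9299)(0.7000) + (0.3678)(0.7141)(0.5070) = -0.51776,
so c = arccos(-0.51776) = 2.11503 rad.
Distance = R·c = 6371 × 2.1150 ≈ 13475 km.

13475 km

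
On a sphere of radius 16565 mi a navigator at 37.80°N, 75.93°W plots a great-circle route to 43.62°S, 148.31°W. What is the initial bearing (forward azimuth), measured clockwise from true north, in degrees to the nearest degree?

225°

Δλ = -72.380° = -1.2633 rad.
y = sin Δλ · cos φ₂ = (-0.9531)(0.7239) = -0.6900
x = cos φ₁ sin φ₂ − sin φ₁ cos φ₂ cos Δλ = (0.7902)(-0.6899) − (0.6129)(0.7239)(0.3027) = -0.6794
θ = atan2(y, x) = -134.56°; adding 360° gives 225°.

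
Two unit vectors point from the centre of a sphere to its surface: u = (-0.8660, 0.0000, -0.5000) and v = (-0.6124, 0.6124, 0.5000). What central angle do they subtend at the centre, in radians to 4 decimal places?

u·v = 0.2803; |u| = 1.0000, |v| = 1.0000.
cos θ = (u·v)/(|u||v|) = 0.2803, so θ = 1.2867 rad.

1.2867 rad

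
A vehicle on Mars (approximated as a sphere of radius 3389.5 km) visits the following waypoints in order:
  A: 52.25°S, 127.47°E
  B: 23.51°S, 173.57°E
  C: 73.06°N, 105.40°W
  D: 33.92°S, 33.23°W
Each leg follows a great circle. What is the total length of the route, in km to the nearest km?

Leg A→B: central angle 0.7888 rad, distance 2673.7 km.
Leg B→C: central angle 1.9177 rad, distance 6499.9 km.
Leg C→D: central angle 2.0486 rad, distance 6943.6 km.
Total: 2673.7 + 6499.9 + 6943.6 ≈ 16117 km.

16117 km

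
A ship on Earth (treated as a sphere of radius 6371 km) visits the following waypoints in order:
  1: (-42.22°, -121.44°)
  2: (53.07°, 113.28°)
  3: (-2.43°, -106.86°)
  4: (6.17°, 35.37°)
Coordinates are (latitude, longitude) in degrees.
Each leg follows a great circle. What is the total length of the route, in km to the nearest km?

44952 km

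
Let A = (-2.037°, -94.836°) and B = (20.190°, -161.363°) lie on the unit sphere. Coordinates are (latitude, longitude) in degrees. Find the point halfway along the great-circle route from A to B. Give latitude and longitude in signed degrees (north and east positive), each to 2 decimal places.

Central angle δ = 1.2011 rad. Interpolating on the sphere with fraction f = 0.5:
P = [sin((1−f)δ)·A + sin(fδ)·B] / sin δ = 0.6060·A + 0.6060·B in Cartesian coordinates,
giving P = (-0.5900, -0.7853, 0.1876), i.e. latitude 10.81°, longitude -126.92°.

10.81°, -126.92°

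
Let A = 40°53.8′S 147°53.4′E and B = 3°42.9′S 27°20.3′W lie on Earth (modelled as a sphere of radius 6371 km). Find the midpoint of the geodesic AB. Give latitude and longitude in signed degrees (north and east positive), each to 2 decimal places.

Central angle δ = 2.3593 rad. Interpolating on the sphere with fraction f = 0.5:
P = [sin((1−f)δ)·A + sin(fδ)·B] / sin δ = 1.3114·A + 1.3114·B in Cartesian coordinates,
giving P = (0.3228, -0.0741, -0.9435), i.e. latitude -70.66°, longitude -12.92°.

-70.66°, -12.92°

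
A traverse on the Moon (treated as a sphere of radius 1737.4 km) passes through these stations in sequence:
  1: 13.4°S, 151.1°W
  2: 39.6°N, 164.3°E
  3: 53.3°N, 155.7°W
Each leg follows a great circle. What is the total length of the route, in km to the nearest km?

Leg 1→2: central angle 1.1745 rad, distance 2040.6 km.
Leg 2→3: central angle 0.5280 rad, distance 917.3 km.
Total: 2040.6 + 917.3 ≈ 2958 km.

2958 km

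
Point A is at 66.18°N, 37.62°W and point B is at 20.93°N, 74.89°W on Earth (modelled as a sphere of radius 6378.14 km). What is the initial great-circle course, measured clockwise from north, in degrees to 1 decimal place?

With φ₁ = 1.1551, φ₂ = 0.3653, Δλ = -0.6505 rad, the forward-azimuth formula gives
θ = atan2( sin Δλ cos φ₂ , cos φ₁ sin φ₂ − sin φ₁ cos φ₂ cos Δλ ) = atan2(-0.5656, -0.5357) = -133.44°.
Adding 360° brings this into [0°, 360°): 226.6°.

226.6°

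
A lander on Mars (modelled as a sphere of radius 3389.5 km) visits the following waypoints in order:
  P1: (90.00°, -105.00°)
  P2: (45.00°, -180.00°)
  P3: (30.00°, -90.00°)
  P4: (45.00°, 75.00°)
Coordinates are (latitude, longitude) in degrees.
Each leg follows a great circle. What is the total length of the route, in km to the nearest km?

12900 km

Leg P1→P2: central angle 0.7854 rad, distance 2662.1 km.
Leg P2→P3: central angle 1.2094 rad, distance 4099.4 km.
Leg P3→P4: central angle 1.8111 rad, distance 6138.6 km.
Total: 2662.1 + 4099.4 + 6138.6 ≈ 12900 km.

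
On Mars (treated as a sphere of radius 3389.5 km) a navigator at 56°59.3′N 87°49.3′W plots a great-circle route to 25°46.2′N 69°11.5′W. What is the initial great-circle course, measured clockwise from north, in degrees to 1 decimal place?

149.0°

Δλ = 18.630° = 0.3252 rad.
y = sin Δλ · cos φ₂ = (0.3195)(0.9005) = 0.2877
x = cos φ₁ sin φ₂ − sin φ₁ cos φ₂ cos Δλ = (0.5448)(0.4348) − (0.8386)(0.9005)(0.9476) = -0.4787
θ = atan2(y, x) = 149.00°, so the bearing is 149.0°.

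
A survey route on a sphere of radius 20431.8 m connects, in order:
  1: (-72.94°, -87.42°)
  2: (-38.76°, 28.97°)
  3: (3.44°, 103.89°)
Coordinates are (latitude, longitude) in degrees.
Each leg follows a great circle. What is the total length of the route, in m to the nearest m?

50180 m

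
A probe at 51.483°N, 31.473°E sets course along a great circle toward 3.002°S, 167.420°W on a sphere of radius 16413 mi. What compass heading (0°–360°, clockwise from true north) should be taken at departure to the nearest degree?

25°

Δλ = 161.107° = 2.8118 rad.
y = sin Δλ · cos φ₂ = (0.3238)(0.9986) = 0.3234
x = cos φ₁ sin φ₂ − sin φ₁ cos φ₂ cos Δλ = (0.6227)(-0.0524) − (0.7824)(0.9986)(-0.9461) = 0.7066
θ = atan2(y, x) = 24.59°, so the bearing is 25°.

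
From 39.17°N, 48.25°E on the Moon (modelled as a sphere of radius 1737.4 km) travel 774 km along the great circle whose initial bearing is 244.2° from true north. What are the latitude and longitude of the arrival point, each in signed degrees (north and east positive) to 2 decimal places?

25.12°, 22.88°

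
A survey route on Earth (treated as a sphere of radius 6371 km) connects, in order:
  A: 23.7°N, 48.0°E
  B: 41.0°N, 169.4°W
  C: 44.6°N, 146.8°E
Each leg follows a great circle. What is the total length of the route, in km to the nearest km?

15403 km

Leg A→B: central angle 1.8601 rad, distance 11850.7 km.
Leg B→C: central angle 0.5576 rad, distance 3552.7 km.
Total: 11850.7 + 3552.7 ≈ 15403 km.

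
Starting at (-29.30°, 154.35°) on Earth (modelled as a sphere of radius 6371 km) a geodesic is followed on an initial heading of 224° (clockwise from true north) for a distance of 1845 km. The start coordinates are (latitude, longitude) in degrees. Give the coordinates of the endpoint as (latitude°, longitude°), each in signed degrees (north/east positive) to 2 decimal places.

-40.40°, 139.25°

Angular distance δ = d/R = 1845/6371 = 0.28959 rad; initial bearing θ = 3.9095 rad.
sin φ₂ = sin φ₁ cos δ + cos φ₁ sin δ cos θ = (-0.4894)(0.9584) + (0.8721)(0.2856)(-0.7193) = -0.6481, so φ₂ = -40.40°.
Δλ = atan2(sin θ sin δ cos φ₁, cos δ − sin φ₁ sin φ₂) = atan2(-0.1730, 0.6412) = -15.099°.
λ₂ = 154.350° − 15.099° = 139.25°.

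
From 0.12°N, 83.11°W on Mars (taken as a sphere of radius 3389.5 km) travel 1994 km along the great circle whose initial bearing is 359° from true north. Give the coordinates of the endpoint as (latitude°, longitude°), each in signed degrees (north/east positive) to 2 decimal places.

33.82°, -83.78°

Angular distance δ = d/R = 1994/3389.5 = 0.58829 rad; initial bearing θ = 6.2657 rad.
sin φ₂ = sin φ₁ cos δ + cos φ₁ sin δ cos θ = (0.0021)(0.8319) + (1.0000)(0.5549)(0.9998) = 0.5566, so φ₂ = 33.82°.
Δλ = atan2(sin θ sin δ cos φ₁, cos δ − sin φ₁ sin φ₂) = atan2(-0.0097, 0.8307) = -0.668°.
λ₂ = -83.110° − 0.668° = -83.78°.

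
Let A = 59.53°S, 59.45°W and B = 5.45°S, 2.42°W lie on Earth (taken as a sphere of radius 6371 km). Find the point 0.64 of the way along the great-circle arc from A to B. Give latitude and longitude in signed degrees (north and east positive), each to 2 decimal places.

The central angle between A and B is δ = 1.2062 rad.
With f = 0.64, the slerp weights are sin((1−f)δ)/sin δ = 0.4503 and sin(fδ)/sin δ = 0.7466.
Weighted sum of the unit vectors: (0.4503)·(0.2577,-0.4367,-0.8619) + (0.7466)·(0.9946,-0.0420,-0.0950) = (0.8587, -0.2280, -0.4590).
Converting back: φ = atan2(z, √(x²+y²)) = -27.32°, λ = atan2(y, x) = -14.87°.

-27.32°, -14.87°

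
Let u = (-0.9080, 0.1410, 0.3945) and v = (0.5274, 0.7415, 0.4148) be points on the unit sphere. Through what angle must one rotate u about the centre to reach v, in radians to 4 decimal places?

u·v = -0.2107; |u| = 1.0000, |v| = 1.0000.
cos θ = (u·v)/(|u||v|) = -0.2107, so θ = 1.7831 rad.

1.7831 rad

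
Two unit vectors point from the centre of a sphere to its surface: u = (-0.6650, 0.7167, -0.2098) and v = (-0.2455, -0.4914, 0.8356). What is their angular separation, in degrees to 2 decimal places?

111.36°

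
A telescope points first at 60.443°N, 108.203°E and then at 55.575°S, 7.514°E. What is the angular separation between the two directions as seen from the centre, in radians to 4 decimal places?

2.4485 rad

With latitudes φ₁ = 60.443°, φ₂ = -55.575° and longitude difference Δλ = -100.689°:
cos c = sin φ₁ sin φ₂ + cos φ₁ cos φ₂ cos Δλ = (0.8699)(-0.8249) + (0.4933)(0.5653)(-0.1855) = -0.76925,
so c = arccos(-0.76925) = 2.44846 rad.
So the angular separation is 2.4485 rad.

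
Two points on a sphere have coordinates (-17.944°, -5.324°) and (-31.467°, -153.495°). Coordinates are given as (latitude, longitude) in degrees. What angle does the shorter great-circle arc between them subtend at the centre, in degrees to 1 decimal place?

121.9°

With latitudes φ₁ = -17.944°, φ₂ = -31.467° and longitude difference Δλ = -148.171°:
Haversine: a = sin²(Δφ/2) + cos φ₁ cos φ₂ sin²(Δλ/2) = 0.0139 + (0.9514)(0.8529)(0.9248) = 0.76430.
Central angle c = 2·arcsin(√a) = 2.12776 rad.
So the angular separation is 121.9°.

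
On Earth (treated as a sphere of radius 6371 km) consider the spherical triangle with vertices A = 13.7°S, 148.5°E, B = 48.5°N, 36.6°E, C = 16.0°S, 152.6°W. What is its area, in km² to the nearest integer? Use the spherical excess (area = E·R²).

81098379 km²

Side lengths (central angles): a = 2.5593, b = 0.9912, c = 2.0015 rad; semiperimeter s = 2.7760.
By l'Huilier's theorem, tan(E/4) = √[tan(s/2) tan((s−a)/2) tan((s−b)/2) tan((s−c)/2)], giving spherical excess E = 1.9980 rad.
Area = E·R² = 1.9980 × (6371)² ≈ 81098379 km².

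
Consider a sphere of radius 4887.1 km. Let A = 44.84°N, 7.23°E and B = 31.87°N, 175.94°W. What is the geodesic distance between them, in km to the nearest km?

8806 km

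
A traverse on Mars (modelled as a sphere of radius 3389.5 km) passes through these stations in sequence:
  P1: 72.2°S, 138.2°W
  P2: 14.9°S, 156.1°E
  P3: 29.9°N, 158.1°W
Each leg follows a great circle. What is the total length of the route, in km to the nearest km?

Leg P1→P2: central angle 1.1957 rad, distance 4052.7 km.
Leg P2→P3: central angle 1.0974 rad, distance 3719.8 km.
Total: 4052.7 + 3719.8 ≈ 7773 km.

7773 km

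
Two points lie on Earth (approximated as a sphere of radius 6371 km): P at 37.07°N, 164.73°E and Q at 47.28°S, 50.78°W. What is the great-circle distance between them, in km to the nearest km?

16909 km

With latitudes φ₁ = 37.070°, φ₂ = -47.280° and longitude difference Δλ = 144.490°:
cos c = sin φ₁ sin φ₂ + cos φ₁ cos φ₂ cos Δλ = (0.6028)(-0.7347) + (0.7979)(0.6784)(-0.8140) = -0.88349,
so c = arccos(-0.88349) = 2.65406 rad.
Distance = R·c = 6371 × 2.6541 ≈ 16909 km.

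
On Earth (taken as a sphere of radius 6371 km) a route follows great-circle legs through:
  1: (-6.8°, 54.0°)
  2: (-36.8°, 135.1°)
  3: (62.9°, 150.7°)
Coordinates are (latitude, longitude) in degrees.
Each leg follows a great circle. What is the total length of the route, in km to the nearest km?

Leg 1→2: central angle 1.3756 rad, distance 8764.1 km.
Leg 2→3: central angle 1.7537 rad, distance 11173.1 km.
Total: 8764.1 + 11173.1 ≈ 19937 km.

19937 km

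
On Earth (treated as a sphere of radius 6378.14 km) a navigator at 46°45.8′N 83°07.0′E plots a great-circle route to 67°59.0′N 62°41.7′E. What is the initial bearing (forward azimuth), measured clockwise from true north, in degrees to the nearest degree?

With φ₁ = 0.8162, φ₂ = 1.1865, Δλ = -0.3564 rad, the forward-azimuth formula gives
θ = atan2( sin Δλ cos φ₂ , cos φ₁ sin φ₂ − sin φ₁ cos φ₂ cos Δλ ) = atan2(-0.1308, 0.3791) = -19.04°.
Adding 360° brings this into [0°, 360°): 341°.

341°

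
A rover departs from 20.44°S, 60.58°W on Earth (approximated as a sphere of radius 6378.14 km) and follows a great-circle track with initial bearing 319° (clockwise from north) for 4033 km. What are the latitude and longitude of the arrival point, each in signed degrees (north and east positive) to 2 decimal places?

Angular distance δ = d/R = 4033/6378.14 = 0.63232 rad; initial bearing θ = 5.5676 rad.
sin φ₂ = sin φ₁ cos δ + cos φ₁ sin δ cos θ = (-0.3492)(0.8067) + (0.9370)(0.5910)(0.7547) = 0.1363, so φ₂ = 7.83°.
Δλ = atan2(sin θ sin δ cos φ₁, cos δ − sin φ₁ sin φ₂) = atan2(-0.3633, 0.8542) = -23.041°.
λ₂ = -60.580° − 23.041° = -83.62°.

7.83°, -83.62°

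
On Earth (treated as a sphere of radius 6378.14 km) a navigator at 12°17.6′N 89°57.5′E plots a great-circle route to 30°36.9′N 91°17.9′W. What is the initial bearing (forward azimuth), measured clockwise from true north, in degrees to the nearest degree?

2°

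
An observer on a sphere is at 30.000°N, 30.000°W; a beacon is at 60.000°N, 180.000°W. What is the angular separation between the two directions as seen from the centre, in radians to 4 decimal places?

In radians: φ₁ = 0.5236, φ₂ = 1.0472, Δλ = -150.000° = -2.6180 rad.
Haversine: a = sin²(Δφ/2) + cos φ₁ cos φ₂ sin²(Δλ/2) = 0.0670 + (0.8660)(0.5000)(0.9330) = 0.47099.
Central angle c = 2·arcsin(√a) = 1.51275 rad.
So the angular separation is 1.5128 rad.

1.5128 rad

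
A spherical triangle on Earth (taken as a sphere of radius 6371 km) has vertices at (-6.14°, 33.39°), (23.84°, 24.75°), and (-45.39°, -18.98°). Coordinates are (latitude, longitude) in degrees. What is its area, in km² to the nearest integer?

11712150 km²

Side lengths (central angles): a = 1.3934, b = 1.0443, c = 0.5435 rad; semiperimeter s = 1.4907.
By l'Huilier's theorem, tan(E/4) = √[tan(s/2) tan((s−a)/2) tan((s−b)/2) tan((s−c)/2)], giving spherical excess E = 0.2886 rad.
Area = E·R² = 0.2886 × (6371)² ≈ 11712150 km².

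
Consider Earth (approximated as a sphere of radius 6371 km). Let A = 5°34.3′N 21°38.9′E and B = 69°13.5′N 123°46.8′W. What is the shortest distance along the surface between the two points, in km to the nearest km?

Let φ₁ = 0.0972 rad, φ₂ = 1.2082 rad, and Δλ = -2.5382 rad.
cos c = sin φ₁ sin φ₂ + cos φ₁ cos φ₂ cos Δλ = (0.0971)(0.9350) + (0.9953)(0.3547)(-0.8234) = -0.19991,
so c = arccos(-0.19991) = 1.77206 rad.
Distance = R·c = 6371 × 1.7721 ≈ 11290 km.

11290 km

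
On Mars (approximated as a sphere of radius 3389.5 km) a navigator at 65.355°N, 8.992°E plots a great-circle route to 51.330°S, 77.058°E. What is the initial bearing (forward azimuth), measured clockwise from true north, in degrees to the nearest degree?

133°

With φ₁ = 1.1407, φ₂ = -0.8959, Δλ = 1.1880 rad, the forward-azimuth formula gives
θ = atan2( sin Δλ cos φ₂ , cos φ₁ sin φ₂ − sin φ₁ cos φ₂ cos Δλ ) = atan2(0.5796, -0.5377) = 132.85°.
So the initial bearing is 133°.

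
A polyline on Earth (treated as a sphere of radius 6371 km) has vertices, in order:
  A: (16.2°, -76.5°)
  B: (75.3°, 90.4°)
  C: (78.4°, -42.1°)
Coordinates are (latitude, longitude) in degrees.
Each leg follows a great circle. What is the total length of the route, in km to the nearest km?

Leg A→B: central angle 1.5383 rad, distance 9800.3 km.
Leg B→C: central angle 0.4201 rad, distance 2676.6 km.
Total: 9800.3 + 2676.6 ≈ 12477 km.

12477 km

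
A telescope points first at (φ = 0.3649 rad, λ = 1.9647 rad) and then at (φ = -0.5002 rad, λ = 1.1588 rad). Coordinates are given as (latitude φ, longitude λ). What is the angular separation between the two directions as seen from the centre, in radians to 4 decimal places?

In radians: φ₁ = 0.3649, φ₂ = -0.5002, Δλ = -46.175° = -0.8059 rad.
Haversine: a = sin²(Δφ/2) + cos φ₁ cos φ₂ sin²(Δλ/2) = 0.1757 + (0.9342)(0.8775)(0.1538) = 0.30176.
Central angle c = 2·arcsin(√a) = 1.16313 rad.
So the angular separation is 1.1631 rad.

1.1631 rad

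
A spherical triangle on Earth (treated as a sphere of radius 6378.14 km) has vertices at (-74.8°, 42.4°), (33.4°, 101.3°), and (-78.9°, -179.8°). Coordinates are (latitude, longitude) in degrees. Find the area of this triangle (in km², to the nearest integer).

28203279 km²

Side lengths (central angles): a = 2.1051, b = 0.4285, c = 2.0022 rad; semiperimeter s = 2.2679.
By l'Huilier's theorem, tan(E/4) = √[tan(s/2) tan((s−a)/2) tan((s−b)/2) tan((s−c)/2)], giving spherical excess E = 0.6933 rad.
Area = E·R² = 0.6933 × (6378.14)² ≈ 28203279 km².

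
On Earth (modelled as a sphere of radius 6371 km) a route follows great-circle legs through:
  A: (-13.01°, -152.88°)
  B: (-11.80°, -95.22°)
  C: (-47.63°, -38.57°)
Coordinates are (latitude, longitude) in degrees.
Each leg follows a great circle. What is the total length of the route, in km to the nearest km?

12820 km

Leg A→B: central angle 0.9810 rad, distance 6249.6 km.
Leg B→C: central angle 1.0313 rad, distance 6570.1 km.
Total: 6249.6 + 6570.1 ≈ 12820 km.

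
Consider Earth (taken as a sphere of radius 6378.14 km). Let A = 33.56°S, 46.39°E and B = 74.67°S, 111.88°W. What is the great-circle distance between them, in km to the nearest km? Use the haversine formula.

7884 km

In radians: φ₁ = -0.5857, φ₂ = -1.3032, Δλ = -158.270° = -2.7623 rad.
Haversine: a = sin²(Δφ/2) + cos φ₁ cos φ₂ sin²(Δλ/2) = 0.1233 + (0.8333)(0.2644)(0.9645) = 0.33576.
Central angle c = 2·arcsin(√a) = 1.23609 rad.
Distance = R·c = 6378.14 × 1.2361 ≈ 7884 km.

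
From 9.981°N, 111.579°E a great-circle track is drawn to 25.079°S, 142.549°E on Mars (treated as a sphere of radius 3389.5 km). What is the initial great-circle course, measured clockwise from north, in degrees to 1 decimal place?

Δλ = 30.970° = 0.5405 rad.
y = sin Δλ · cos φ₂ = (0.5146)(0.9057) = 0.4661
x = cos φ₁ sin φ₂ − sin φ₁ cos φ₂ cos Δλ = (0.9849)(-0.4239) − (0.1733)(0.9057)(0.8574) = -0.5521
θ = atan2(y, x) = 139.83°, so the bearing is 139.8°.

139.8°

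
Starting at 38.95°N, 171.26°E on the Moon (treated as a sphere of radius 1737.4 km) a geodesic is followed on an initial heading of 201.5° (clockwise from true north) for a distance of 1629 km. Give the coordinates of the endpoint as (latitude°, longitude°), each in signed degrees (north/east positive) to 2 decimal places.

-12.20°, 153.67°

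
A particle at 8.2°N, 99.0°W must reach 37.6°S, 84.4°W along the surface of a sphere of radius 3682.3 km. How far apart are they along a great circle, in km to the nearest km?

3071 km

In radians: φ₁ = 0.1431, φ₂ = -0.6562, Δλ = 14.600° = 0.2548 rad.
cos c = sin φ₁ sin φ₂ + cos φ₁ cos φ₂ cos Δλ = (0.1426)(-0.6101) + (0.9898)(0.7923)(0.9677) = 0.67184,
so c = arccos(0.67184) = 0.83410 rad.
Distance = R·c = 3682.3 × 0.8341 ≈ 3071 km.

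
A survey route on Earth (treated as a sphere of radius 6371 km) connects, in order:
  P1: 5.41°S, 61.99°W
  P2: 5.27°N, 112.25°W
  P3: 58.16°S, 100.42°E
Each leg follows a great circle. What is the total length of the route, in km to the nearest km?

Leg P1→P2: central angle 0.8955 rad, distance 5705.4 km.
Leg P2→P3: central angle 2.1179 rad, distance 13493.3 km.
Total: 5705.4 + 13493.3 ≈ 19199 km.

19199 km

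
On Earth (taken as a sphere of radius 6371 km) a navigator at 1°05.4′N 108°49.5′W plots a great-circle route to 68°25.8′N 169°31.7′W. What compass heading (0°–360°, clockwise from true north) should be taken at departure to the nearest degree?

341°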